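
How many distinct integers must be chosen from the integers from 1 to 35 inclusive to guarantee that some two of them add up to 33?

Two chosen integers sum to 33 exactly when both halves of some pair {x, 33−x} with 1 ≤ x ≤ 33−x ≤ 32 are chosen — 16 such pairs.
The remaining 3 elements (those with no distinct partner in range) can never complete a 33-sum, so the worst case takes all of them and one from each pair: 3 + 16 = 19.
By the pigeonhole principle, the 20th integer has to be the second member of some pair, so 19 + 1 = 20.

20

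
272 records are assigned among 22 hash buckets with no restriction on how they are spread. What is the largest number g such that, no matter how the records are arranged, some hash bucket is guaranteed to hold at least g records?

13

Pigeonhole: the 22 hash buckets are the holes and the 272 records are the pigeons.
If every hash bucket held at most 12 records, the total would be at most 22 × 12 = 264, which is less than 272.
So some hash bucket holds at least ⌈272/22⌉ = 13 records.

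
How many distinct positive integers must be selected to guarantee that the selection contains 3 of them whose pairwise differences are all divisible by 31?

63

Integers whose pairwise differences are multiples of 31 are exactly those sharing a remainder mod 31. The 31 residue classes mod 31 are the pigeonholes.
With 62 integers one could put 2 in each residue class and have no class reach 3.
The 63rd integer pushes some class to 3, so 31·2 + 1 = 63.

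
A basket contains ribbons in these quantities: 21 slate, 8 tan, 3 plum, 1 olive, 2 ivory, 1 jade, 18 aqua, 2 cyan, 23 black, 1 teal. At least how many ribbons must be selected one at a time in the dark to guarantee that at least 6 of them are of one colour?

Put each drawn ribbon into a box by colour. The largest draw with every box below 6 takes min(count, 5) from each colour; colours with fewer than 5 contribute all they have.
Σ min(cᵢ, 5) = 5 + 5 + 3 + 1 + 2 + 1 + 5 + 2 + 5 + 1 = 30.
Draw number 30 + 1 = 31 must push one box to 6.

31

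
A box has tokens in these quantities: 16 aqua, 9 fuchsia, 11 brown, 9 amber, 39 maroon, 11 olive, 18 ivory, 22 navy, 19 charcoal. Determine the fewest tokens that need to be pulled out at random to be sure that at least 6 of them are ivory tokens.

In the worst case for collecting ivory tokens, every non-ivory token comes out first.
There are 16 + 9 + 11 + 9 + 39 + 11 + 22 + 19 = 136 non-ivory tokens altogether.
After those, each further token must be ivory, so 136 + 6 = 142 draws guarantee 6 ivory tokens.

142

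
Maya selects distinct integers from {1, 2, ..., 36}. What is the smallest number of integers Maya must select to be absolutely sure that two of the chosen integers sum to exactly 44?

23

Group the elements by complementary pair {x, 44−x}: {8,36}, {9,35}, {10,34}, …, giving 14 two-element pairs, the single value 22 (it cannot pair with itself since the integers are distinct), and 7 integers whose partner 44−x falls outside [1,36].
Treating each of those 22 groups as a pigeonhole, one can pick one integer per group — 22 integers — with no two summing to 44.
The 23rd integer lands in an occupied pair, forcing a sum of 44.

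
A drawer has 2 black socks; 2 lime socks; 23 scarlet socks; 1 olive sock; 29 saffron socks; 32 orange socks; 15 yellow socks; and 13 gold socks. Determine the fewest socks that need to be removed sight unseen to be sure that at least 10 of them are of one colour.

51

An adversary could hand out at most 9 socks per colour (black, lime, olive run out sooner): 2 + 2 + 9 + 1 + 9 + 9 + 9 + 9 = 50 socks and still no colour has 10.
By the pigeonhole principle, one more sock lands in a colour already at 9, so 51 draws are enough and 50 are not.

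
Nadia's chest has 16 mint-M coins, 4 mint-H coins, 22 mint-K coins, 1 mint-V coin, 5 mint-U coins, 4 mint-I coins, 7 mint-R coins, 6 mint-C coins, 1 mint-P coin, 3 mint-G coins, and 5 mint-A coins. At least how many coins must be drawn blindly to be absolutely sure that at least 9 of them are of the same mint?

The 11 mints are the holes; the coins drawn are the pigeons.
To avoid 9 of any one mint, the worst case takes at most 8 of each mint, or every coin of a mint that has fewer than 8.
That gives 8 + 4 + 8 + 1 + 5 + 4 + 7 + 6 + 1 + 3 + 5 = 52 coins with no mint reaching 9.
The next coin forces some mint to 9, so 52 + 1 = 53.

53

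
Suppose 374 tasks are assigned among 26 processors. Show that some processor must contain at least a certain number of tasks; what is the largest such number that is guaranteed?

15

By the pigeonhole principle, the 26 processors are the holes and the 374 tasks are the pigeons.
If every processor held at most 14 tasks, the total would be at most 26 × 14 = 364, which is less than 374.
So some processor holds at least ⌈374/26⌉ = 15 tasks.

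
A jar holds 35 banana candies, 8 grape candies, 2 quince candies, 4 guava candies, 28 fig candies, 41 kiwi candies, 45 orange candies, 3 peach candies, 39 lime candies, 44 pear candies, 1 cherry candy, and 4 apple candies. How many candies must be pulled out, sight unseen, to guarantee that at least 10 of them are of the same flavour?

The 12 flavours are the holes; the candies drawn are the pigeons.
To avoid 10 of any one flavour, the worst case takes at most 9 of each flavour, or every candy of a flavour that has fewer than 9.
That gives 9 + 8 + 2 + 4 + 9 + 9 + 9 + 3 + 9 + 9 + 1 + 4 = 76 candies with no flavour reaching 10.
The next candy forces some flavour to 10, so 76 + 1 = 77.

77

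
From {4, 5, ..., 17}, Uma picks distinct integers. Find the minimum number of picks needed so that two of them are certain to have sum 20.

9

A set avoiding the sum 20 can contain at most one of each pair {x, 20−x}, plus the 2 elements whose complement lies outside the range or equal to its own complement.
The integers 10, …, 17 (8 of them) are such a set: any two sum to at least 10+11 = 21 > 20.
By the pigeonhole principle, any 9th integer completes one of the 6 pairs, so 9 choices force a sum of 20.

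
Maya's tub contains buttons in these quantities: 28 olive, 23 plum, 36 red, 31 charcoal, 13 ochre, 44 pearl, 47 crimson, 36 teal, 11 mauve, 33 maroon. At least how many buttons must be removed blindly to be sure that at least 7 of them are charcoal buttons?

278

In the worst case for collecting charcoal buttons, every non-charcoal button comes out first.
There are 28 + 23 + 36 + 13 + 44 + 47 + 36 + 11 + 33 = 271 non-charcoal buttons altogether.
After those, each further button must be charcoal, so 271 + 7 = 278 draws guarantee 7 charcoal buttons.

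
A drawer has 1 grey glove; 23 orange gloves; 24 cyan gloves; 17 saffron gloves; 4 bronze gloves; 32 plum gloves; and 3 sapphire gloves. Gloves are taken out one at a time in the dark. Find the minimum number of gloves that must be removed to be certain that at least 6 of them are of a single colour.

29

An adversary could hand out at most 5 gloves per colour (grey, bronze, sapphire run out sooner): 1 + 5 + 5 + 5 + 4 + 5 + 3 = 28 gloves and still no colour has 6.
By the pigeonhole principle, one more glove lands in a colour already at 5, so 29 draws are enough and 28 are not.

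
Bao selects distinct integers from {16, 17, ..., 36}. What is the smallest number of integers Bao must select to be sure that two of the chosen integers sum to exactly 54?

13

Group the elements by complementary pair {x, 54−x}: {18,36}, {19,35}, {20,34}, …, giving 9 two-element pairs, the single value 27 (it cannot pair with itself since the integers are distinct), and 2 integers whose partner 54−x falls outside [16,36].
Treating each of those 12 groups as a pigeonhole, one can pick one integer per group — 12 integers — with no two summing to 54.
The 13th integer lands in an occupied pair, forcing a sum of 54.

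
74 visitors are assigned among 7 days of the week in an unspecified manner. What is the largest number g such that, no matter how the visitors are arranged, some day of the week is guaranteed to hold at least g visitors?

11

The 7 days of the week are the holes and the 74 visitors are the pigeons.
If every day of the week held at most 10 visitors, the total would be at most 7 × 10 = 70, which is less than 74.
So some day of the week holds at least ⌈74/7⌉ = 11 visitors.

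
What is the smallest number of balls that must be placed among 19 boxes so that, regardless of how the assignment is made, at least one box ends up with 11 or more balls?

191

With 190 balls one could put exactly 10 in each of the 19 boxes, and no box would reach 11.
One more ball must land in a box that already has 10, giving it 11.
So 19 × 10 + 1 = 191 balls are required.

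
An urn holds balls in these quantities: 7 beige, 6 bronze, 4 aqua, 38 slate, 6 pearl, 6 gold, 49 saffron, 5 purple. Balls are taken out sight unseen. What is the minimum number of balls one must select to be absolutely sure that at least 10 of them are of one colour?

53

An adversary could hand out at most 9 balls per colour (6 colours run out sooner): 7 + 6 + 4 + 9 + 6 + 6 + 9 + 5 = 52 balls and still no colour has 10.
By pigeonhole, one more ball lands in a colour already at 9, so 53 draws are enough and 52 are not.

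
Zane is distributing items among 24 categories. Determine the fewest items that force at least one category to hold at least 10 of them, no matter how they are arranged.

217

With 216 items one could put exactly 9 in each of the 24 categories, and no category would reach 10.
One more item must land in a category that already has 9, giving it 10.
So 24 × 9 + 1 = 217 items are required.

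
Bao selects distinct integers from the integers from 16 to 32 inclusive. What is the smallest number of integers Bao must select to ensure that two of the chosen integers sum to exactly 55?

Group the elements by complementary pair {x, 55−x}: {23,32}, {24,31}, {25,30}, …, giving 5 two-element pairs and 7 integers whose partner 55−x falls outside [16,32].
Treating each of those 12 groups as a pigeonhole, one can pick one integer per group — 12 integers — with no two summing to 55.
The 13th integer lands in an occupied pair, forcing a sum of 55.

13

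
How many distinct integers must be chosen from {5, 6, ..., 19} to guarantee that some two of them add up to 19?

A set avoiding the sum 19 can contain at most one of each pair {x, 19−x}, plus the 5 elements whose complement lies outside the range.
The integers 10, …, 19 (10 of them) are such a set: any two sum to at least 10+11 = 21 > 19.
Any 11th integer completes one of the 5 pairs, so 11 choices force a sum of 19.

11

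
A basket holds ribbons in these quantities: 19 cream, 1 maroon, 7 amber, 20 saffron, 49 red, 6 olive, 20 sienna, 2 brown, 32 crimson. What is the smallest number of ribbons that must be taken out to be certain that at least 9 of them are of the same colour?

57

An adversary could hand out at most 8 ribbons per colour (4 colours run out sooner): 8 + 1 + 7 + 8 + 8 + 6 + 8 + 2 + 8 = 56 ribbons and still no colour has 9.
One more ribbon lands in a colour already at 8, so 57 draws are enough and 56 are not.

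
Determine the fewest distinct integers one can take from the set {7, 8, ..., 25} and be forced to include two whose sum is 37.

A set avoiding the sum 37 can contain at most one of each pair {x, 37−x}, plus the 5 elements whose complement lies outside the range.
The integers 7, …, 18 (12 of them) are such a set: any two sum to at least 7+8 = 15 and at most 17+18 = 35 < 37.
Any 13th integer completes one of the 7 pairs, so 13 choices force a sum of 37.

13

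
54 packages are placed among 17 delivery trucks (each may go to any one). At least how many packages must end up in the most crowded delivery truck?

The 17 delivery trucks are the holes and the 54 packages are the pigeons.
If every delivery truck held at most 3 packages, the total would be at most 17 × 3 = 51, which is less than 54.
So some delivery truck holds at least ⌈54/17⌉ = 4 packages.

4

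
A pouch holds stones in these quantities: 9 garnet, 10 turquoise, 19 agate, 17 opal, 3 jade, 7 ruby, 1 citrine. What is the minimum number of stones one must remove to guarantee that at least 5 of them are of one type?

An adversary could hand out at most 4 stones per type (jade, citrine run out sooner): 4 + 4 + 4 + 4 + 3 + 4 + 1 = 24 stones and still no type has 5.
One more stone lands in a type already at 4, so 25 draws are enough and 24 are not.

25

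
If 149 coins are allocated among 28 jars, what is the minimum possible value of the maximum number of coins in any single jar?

The 28 jars are the holes and the 149 coins are the pigeons.
If every jar held at most 5 coins, the total would be at most 28 × 5 = 140, which is less than 149.
So some jar holds at least ⌈149/28⌉ = 6 coins.

6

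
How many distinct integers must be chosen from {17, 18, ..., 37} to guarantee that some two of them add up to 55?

Two chosen integers sum to 55 exactly when both halves of some pair {x, 55−x} with 18 ≤ x ≤ 55−x ≤ 37 are chosen — 10 such pairs.
The remaining 1 element (those with no distinct partner in range) can never complete a 55-sum, so the worst case takes all of them and one from each pair: 1 + 10 = 11.
The 12th integer has to be the second member of some pair, so 11 + 1 = 12.

12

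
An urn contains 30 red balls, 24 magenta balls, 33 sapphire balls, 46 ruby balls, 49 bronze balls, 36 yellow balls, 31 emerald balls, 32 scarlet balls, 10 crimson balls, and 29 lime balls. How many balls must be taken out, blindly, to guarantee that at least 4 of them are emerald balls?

In the worst case for collecting emerald balls, every non-emerald ball comes out first.
There are 30 + 24 + 33 + 46 + 49 + 36 + 32 + 10 + 29 = 289 non-emerald balls altogether.
After those, each further ball must be emerald, so 289 + 4 = 293 draws guarantee 4 emerald balls.

293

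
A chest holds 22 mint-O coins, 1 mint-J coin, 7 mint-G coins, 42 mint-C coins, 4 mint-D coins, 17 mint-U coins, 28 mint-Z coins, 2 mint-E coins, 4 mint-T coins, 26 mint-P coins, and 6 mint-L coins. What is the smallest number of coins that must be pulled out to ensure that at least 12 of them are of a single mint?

By pigeonhole, put each drawn coin into a box by mint. The largest draw with every box below 12 takes min(count, 11) from each mint; mints with fewer than 11 contribute all they have.
Σ min(cᵢ, 11) = 11 + 1 + 7 + 11 + 4 + 11 + 11 + 2 + 4 + 11 + 6 = 79.
Draw number 79 + 1 = 80 must push one box to 12.

80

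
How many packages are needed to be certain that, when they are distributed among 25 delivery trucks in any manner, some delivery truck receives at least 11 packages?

251

With 250 packages one could put exactly 10 in each of the 25 delivery trucks, and no delivery truck would reach 11.
By the pigeonhole principle, one more package must land in a delivery truck that already has 10, giving it 11.
So 25 × 10 + 1 = 251 packages are required.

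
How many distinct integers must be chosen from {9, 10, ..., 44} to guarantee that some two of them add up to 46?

Two chosen integers sum to 46 exactly when both halves of some pair {x, 46−x} with 9 ≤ x ≤ 46−x ≤ 37 are chosen — 14 such pairs.
The remaining 8 elements (those with no distinct partner in range) can never complete a 46-sum, so the worst case takes all of them and one from each pair: 8 + 14 = 22.
By pigeonhole, the 23rd integer has to be the second member of some pair, so 22 + 1 = 23.

23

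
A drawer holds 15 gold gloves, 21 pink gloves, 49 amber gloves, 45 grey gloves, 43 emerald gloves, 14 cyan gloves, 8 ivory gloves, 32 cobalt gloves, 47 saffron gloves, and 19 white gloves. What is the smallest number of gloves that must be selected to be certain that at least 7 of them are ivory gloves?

292

In the worst case for collecting ivory gloves, every non-ivory glove comes out first.
There are 15 + 21 + 49 + 45 + 43 + 14 + 32 + 47 + 19 = 285 non-ivory gloves altogether.
After those, each further glove must be ivory, so 285 + 7 = 292 draws guarantee 7 ivory gloves.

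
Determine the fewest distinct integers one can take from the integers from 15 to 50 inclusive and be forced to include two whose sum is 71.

A set avoiding the sum 71 can contain at most one of each pair {x, 71−x}, plus the 6 elements whose complement lies outside the range.
The integers 15, …, 35 (21 of them) are such a set: any two sum to at least 15+16 = 31 and at most 34+35 = 69 < 71.
Any 22nd integer completes one of the 15 pairs, so 22 choices force a sum of 71.

22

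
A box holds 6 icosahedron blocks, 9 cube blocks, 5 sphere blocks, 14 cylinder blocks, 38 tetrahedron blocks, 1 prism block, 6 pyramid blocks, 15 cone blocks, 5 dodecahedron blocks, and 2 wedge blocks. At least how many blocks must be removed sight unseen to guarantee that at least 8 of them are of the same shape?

The 10 shapes are the holes; the blocks drawn are the pigeons.
To avoid 8 of any one shape, the worst case takes at most 7 of each shape, or every block of a shape that has fewer than 7.
That gives 6 + 7 + 5 + 7 + 7 + 1 + 6 + 7 + 5 + 2 = 53 blocks with no shape reaching 8.
The next block forces some shape to 8, so 53 + 1 = 54.

54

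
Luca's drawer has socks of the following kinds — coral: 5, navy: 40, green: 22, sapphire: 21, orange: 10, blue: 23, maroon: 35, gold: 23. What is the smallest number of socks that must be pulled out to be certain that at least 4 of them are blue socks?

160

In the worst case for collecting blue socks, every non-blue sock comes out first.
There are 5 + 40 + 22 + 21 + 10 + 35 + 23 = 156 non-blue socks altogether.
After those, each further sock must be blue, so 156 + 4 = 160 draws guarantee 4 blue socks.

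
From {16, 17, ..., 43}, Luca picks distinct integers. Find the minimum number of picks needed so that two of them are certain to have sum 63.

A set avoiding the sum 63 can contain at most one of each pair {x, 63−x}, plus the 4 elements whose complement lies outside the range.
The integers 16, …, 31 (16 of them) are such a set: any two sum to at least 16+17 = 33 and at most 30+31 = 61 < 63.
Any 17th integer completes one of the 12 pairs, so 17 choices force a sum of 63.

17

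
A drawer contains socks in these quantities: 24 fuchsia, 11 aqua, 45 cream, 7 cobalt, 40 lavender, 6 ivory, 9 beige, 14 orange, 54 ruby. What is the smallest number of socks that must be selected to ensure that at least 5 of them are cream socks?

In the worst case for collecting cream socks, every non-cream sock comes out first.
There are 24 + 11 + 7 + 40 + 6 + 9 + 14 + 54 = 165 non-cream socks altogether.
After those, each further sock must be cream, so 165 + 5 = 170 draws guarantee 5 cream socks.

170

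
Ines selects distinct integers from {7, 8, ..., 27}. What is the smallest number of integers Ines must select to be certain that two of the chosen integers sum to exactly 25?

16

Two chosen integers sum to 25 exactly when both halves of some pair {x, 25−x} with 7 ≤ x ≤ 25−x ≤ 18 are chosen — 6 such pairs.
The remaining 9 elements (those with no distinct partner in range) can never complete a 25-sum, so the worst case takes all of them and one from each pair: 9 + 6 = 15.
The 16th integer has to be the second member of some pair, so 15 + 1 = 16.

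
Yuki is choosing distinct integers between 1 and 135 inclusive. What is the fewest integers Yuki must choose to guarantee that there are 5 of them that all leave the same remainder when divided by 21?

85

Pigeonhole: the 21 residue classes mod 21 are the pigeonholes.
With 84 integers one could put 4 in each residue class and have no class reach 5.
The 85th integer pushes some class to 5, so 21·4 + 1 = 85.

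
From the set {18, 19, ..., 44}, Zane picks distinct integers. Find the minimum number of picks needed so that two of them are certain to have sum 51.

A set avoiding the sum 51 can contain at most one of each pair {x, 51−x}, plus the 11 elements whose complement lies outside the range.
The integers 26, …, 44 (19 of them) are such a set: any two sum to at least 26+27 = 53 > 51.
By pigeonhole, any 20th integer completes one of the 8 pairs, so 20 choices force a sum of 51.

20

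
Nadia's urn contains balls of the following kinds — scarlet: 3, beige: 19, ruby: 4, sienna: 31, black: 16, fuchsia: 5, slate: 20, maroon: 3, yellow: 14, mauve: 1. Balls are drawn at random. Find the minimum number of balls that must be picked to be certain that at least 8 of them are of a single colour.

The 10 colours are the holes; the balls drawn are the pigeons.
To avoid 8 of any one colour, the worst case takes at most 7 of each colour, or every ball of a colour that has fewer than 7.
That gives 3 + 7 + 4 + 7 + 7 + 5 + 7 + 3 + 7 + 1 = 51 balls with no colour reaching 8.
The next ball forces some colour to 8, so 51 + 1 = 52.

52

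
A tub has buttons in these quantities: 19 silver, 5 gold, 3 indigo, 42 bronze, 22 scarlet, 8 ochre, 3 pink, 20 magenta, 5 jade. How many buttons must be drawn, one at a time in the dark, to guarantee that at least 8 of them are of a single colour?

An adversary could hand out at most 7 buttons per colour (4 colours run out sooner): 7 + 5 + 3 + 7 + 7 + 7 + 3 + 7 + 5 = 51 buttons and still no colour has 8.
By the pigeonhole principle, one more button lands in a colour already at 7, so 52 draws are enough and 51 are not.

52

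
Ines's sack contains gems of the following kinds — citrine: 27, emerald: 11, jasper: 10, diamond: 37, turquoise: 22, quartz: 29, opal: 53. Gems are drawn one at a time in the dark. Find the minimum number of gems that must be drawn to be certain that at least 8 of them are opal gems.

In the worst case for collecting opal gems, every non-opal gem comes out first.
There are 27 + 11 + 10 + 37 + 22 + 29 = 136 non-opal gems altogether.
After those, each further gem must be opal, so 136 + 8 = 144 draws guarantee 8 opal gems.

144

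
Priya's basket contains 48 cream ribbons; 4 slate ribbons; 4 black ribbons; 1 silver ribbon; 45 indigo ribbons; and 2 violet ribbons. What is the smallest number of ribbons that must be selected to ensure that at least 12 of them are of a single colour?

34

By the pigeonhole principle, the 6 colours are the holes; the ribbons drawn are the pigeons.
To avoid 12 of any one colour, the worst case takes at most 11 of each colour, or every ribbon of a colour that has fewer than 11.
That gives 11 + 4 + 4 + 1 + 11 + 2 = 33 ribbons with no colour reaching 12.
The next ribbon forces some colour to 12, so 33 + 1 = 34.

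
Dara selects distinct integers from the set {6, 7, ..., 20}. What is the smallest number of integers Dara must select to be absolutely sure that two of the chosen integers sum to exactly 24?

Group the elements by complementary pair {x, 24−x}: {6,18}, {7,17}, {8,16}, …, giving 6 two-element pairs; the single value 12 (it cannot pair with itself since the integers are distinct); and 2 integers whose partner 24−x falls outside [6,20].
By the pigeonhole principle, treating each of those 9 groups as a pigeonhole, one can pick one integer per group — 9 integers — with no two summing to 24.
The 10th integer lands in an occupied pair, forcing a sum of 24.

10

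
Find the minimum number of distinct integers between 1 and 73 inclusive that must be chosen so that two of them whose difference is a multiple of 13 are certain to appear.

14

Integers whose pairwise differences are multiples of 13 are exactly those sharing a remainder mod 13. By pigeonhole, the 13 residue classes mod 13 are the pigeonholes.
With 13 integers one could put 1 in each residue class and have no class reach 2.
The 14th integer pushes some class to 2, so 13·1 + 1 = 14.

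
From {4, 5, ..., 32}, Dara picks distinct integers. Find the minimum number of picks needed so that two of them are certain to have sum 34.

Two chosen integers sum to 34 exactly when both halves of some pair {x, 34−x} with 4 ≤ x ≤ 34−x ≤ 30 are chosen — 13 such pairs.
The remaining 3 elements (those with no distinct partner in range) can never complete a 34-sum, so the worst case takes all of them and one from each pair: 3 + 13 = 16.
By the pigeonhole principle, the 17th integer has to be the second member of some pair, so 16 + 1 = 17.

17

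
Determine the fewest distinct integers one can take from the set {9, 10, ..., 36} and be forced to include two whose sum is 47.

Two chosen integers sum to 47 exactly when both halves of some pair {x, 47−x} with 11 ≤ x ≤ 47−x ≤ 36 are chosen — 13 such pairs.
The remaining 2 elements (those with no distinct partner in range) can never complete a 47-sum, so the worst case takes all of them and one from each pair: 2 + 13 = 15.
The 16th integer has to be the second member of some pair, so 15 + 1 = 16.

16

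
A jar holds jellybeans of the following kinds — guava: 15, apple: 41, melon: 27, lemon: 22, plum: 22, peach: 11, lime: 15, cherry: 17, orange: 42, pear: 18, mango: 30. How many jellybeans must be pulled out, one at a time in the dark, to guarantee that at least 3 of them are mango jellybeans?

233

In the worst case for collecting mango jellybeans, every non-mango jellybean comes out first.
There are 15 + 41 + 27 + 22 + 22 + 11 + 15 + 17 + 42 + 18 = 230 non-mango jellybeans altogether.
After those, each further jellybean must be mango, so 230 + 3 = 233 draws guarantee 3 mango jellybeans.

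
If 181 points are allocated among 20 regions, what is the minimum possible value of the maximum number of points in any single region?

By pigeonhole, the 20 regions are the holes and the 181 points are the pigeons.
If every region held at most 9 points, the total would be at most 20 × 9 = 180, which is less than 181.
So some region holds at least ⌈181/20⌉ = 10 points.

10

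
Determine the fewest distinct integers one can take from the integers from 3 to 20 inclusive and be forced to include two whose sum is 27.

12

Group the elements by complementary pair {x, 27−x}: {7,20}, {8,19}, {9,18}, …, giving 7 two-element pairs and 4 integers whose partner 27−x falls outside [3,20].
Treating each of those 11 groups as a pigeonhole, one can pick one integer per group — 11 integers — with no two summing to 27.
The 12th integer lands in an occupied pair, forcing a sum of 27.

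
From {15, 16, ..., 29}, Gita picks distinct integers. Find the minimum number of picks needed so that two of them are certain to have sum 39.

11

Two chosen integers sum to 39 exactly when both halves of some pair {x, 39−x} with 15 ≤ x ≤ 39−x ≤ 24 are chosen — 5 such pairs.
The remaining 5 elements (those with no distinct partner in range) can never complete a 39-sum, so the worst case takes all of them and one from each pair: 5 + 5 = 10.
The 11th integer has to be the second member of some pair, so 10 + 1 = 11.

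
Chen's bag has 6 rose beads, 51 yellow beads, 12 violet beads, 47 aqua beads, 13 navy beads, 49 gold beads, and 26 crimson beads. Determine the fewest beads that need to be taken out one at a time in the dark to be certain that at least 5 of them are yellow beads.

158

In the worst case for collecting yellow beads, every non-yellow bead comes out first.
There are 6 + 12 + 47 + 13 + 49 + 26 = 153 non-yellow beads altogether.
After those, each further bead must be yellow, so 153 + 5 = 158 draws guarantee 5 yellow beads.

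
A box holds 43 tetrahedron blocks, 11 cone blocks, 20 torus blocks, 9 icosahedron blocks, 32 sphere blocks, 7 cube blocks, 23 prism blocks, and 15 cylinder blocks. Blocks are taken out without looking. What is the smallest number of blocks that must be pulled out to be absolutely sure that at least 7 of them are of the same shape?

By the pigeonhole principle, the 8 shapes are the holes; the blocks drawn are the pigeons.
To avoid 7 of any one shape, the worst case takes at most 6 of each shape.
That gives 6 + 6 + 6 + 6 + 6 + 6 + 6 + 6 = 48 blocks with no shape reaching 7.
The next block forces some shape to 7, so 48 + 1 = 49.

49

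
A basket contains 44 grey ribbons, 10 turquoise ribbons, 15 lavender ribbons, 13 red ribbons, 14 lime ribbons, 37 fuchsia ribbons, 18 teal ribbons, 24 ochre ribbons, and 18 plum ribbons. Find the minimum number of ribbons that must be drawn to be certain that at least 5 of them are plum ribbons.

In the worst case for collecting plum ribbons, every non-plum ribbon comes out first.
There are 44 + 10 + 15 + 13 + 14 + 37 + 18 + 24 = 175 non-plum ribbons altogether.
After those, each further ribbon must be plum, so 175 + 5 = 180 draws guarantee 5 plum ribbons.

180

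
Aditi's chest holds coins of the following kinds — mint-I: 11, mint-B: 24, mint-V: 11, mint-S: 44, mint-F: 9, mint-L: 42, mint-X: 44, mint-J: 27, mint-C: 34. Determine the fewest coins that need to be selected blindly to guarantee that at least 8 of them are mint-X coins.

In the worst case for collecting mint-X coins, every non-mint-X coin comes out first.
There are 11 + 24 + 11 + 44 + 9 + 42 + 27 + 34 = 202 non-mint-X coins altogether.
After those, each further coin must be mint-X, so 202 + 8 = 210 draws guarantee 8 mint-X coins.

210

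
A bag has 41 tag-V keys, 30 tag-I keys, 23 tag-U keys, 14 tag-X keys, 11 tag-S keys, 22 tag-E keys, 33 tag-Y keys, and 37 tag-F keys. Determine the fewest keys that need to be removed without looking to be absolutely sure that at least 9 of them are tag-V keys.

179

In the worst case for collecting tag-V keys, every non-tag-V key comes out first.
There are 30 + 23 + 14 + 11 + 22 + 33 + 37 = 170 non-tag-V keys altogether.
After those, each further key must be tag-V, so 170 + 9 = 179 draws guarantee 9 tag-V keys.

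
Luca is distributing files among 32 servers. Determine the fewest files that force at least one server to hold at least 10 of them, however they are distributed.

With 288 files one could put exactly 9 in each of the 32 servers, and no server would reach 10.
One more file must land in a server that already has 9, giving it 10.
So 32 × 9 + 1 = 289 files are required.

289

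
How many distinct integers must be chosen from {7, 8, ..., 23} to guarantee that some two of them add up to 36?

13

Two chosen integers sum to 36 exactly when both halves of some pair {x, 36−x} with 13 ≤ x ≤ 36−x ≤ 23 are chosen — 5 such pairs.
The remaining 7 elements (those with no distinct partner in range) can never complete a 36-sum, so the worst case takes all of them and one from each pair: 7 + 5 = 12.
The 13th integer has to be the second member of some pair, so 12 + 1 = 13.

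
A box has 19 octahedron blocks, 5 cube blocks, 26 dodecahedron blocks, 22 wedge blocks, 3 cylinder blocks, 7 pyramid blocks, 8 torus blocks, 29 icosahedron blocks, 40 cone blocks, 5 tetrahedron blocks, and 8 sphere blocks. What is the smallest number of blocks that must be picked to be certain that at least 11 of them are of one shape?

87

Put each drawn block into a box by shape. The largest draw with every box below 11 takes min(count, 10) from each shape; shapes with fewer than 10 contribute all they have.
Σ min(cᵢ, 10) = 10 + 5 + 10 + 10 + 3 + 7 + 8 + 10 + 10 + 5 + 8 = 86.
Draw number 86 + 1 = 87 must push one box to 11.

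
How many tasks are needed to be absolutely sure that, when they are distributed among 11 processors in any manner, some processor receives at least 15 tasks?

With 154 tasks one could put exactly 14 in each of the 11 processors, and no processor would reach 15.
By pigeonhole, one more task must land in a processor that already has 14, giving it 15.
So 11 × 14 + 1 = 155 tasks are required.

155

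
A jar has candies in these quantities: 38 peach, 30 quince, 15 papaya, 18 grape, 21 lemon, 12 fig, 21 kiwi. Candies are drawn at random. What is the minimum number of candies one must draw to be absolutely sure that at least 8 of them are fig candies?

In the worst case for collecting fig candies, every non-fig candy comes out first.
There are 38 + 30 + 15 + 18 + 21 + 21 = 143 non-fig candies altogether.
After those, each further candy must be fig, so 143 + 8 = 151 draws guarantee 8 fig candies.

151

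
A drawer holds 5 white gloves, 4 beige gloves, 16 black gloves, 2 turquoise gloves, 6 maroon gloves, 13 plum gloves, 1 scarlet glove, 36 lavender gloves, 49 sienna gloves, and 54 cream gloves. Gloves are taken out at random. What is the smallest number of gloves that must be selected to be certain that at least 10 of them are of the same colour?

64

By the pigeonhole principle, the 10 colours are the holes; the gloves drawn are the pigeons.
To avoid 10 of any one colour, the worst case takes at most 9 of each colour, or every glove of a colour that has fewer than 9.
That gives 5 + 4 + 9 + 2 + 6 + 9 + 1 + 9 + 9 + 9 = 63 gloves with no colour reaching 10.
The next glove forces some colour to 10, so 63 + 1 = 64.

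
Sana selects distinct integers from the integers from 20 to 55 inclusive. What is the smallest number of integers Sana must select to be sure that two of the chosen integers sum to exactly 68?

Two chosen integers sum to 68 exactly when both halves of some pair {x, 68−x} with 20 ≤ x ≤ 68−x ≤ 48 are chosen — 14 such pairs.
The remaining 8 elements (those with no distinct partner in range) can never complete a 68-sum, so the worst case takes all of them and one from each pair: 8 + 14 = 22.
The 23rd integer has to be the second member of some pair, so 22 + 1 = 23.

23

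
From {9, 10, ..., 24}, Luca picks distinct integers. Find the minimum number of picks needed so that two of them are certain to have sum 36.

11

Group the elements by complementary pair {x, 36−x}: {12,24}, {13,23}, {14,22}, …, giving 6 two-element pairs, the single value 18 (it cannot pair with itself since the integers are distinct), and 3 integers whose partner 36−x falls outside [9,24].
Treating each of those 10 groups as a pigeonhole, one can pick one integer per group — 10 integers — with no two summing to 36.
The 11th integer lands in an occupied pair, forcing a sum of 36.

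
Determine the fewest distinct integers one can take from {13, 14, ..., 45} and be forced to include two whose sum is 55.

19

Group the elements by complementary pair {x, 55−x}: {13,42}, {14,41}, {15,40}, …, giving 15 two-element pairs and 3 integers whose partner 55−x falls outside [13,45].
By the pigeonhole principle, treating each of those 18 groups as a pigeonhole, one can pick one integer per group — 18 integers — with no two summing to 55.
The 19th integer lands in an occupied pair, forcing a sum of 55.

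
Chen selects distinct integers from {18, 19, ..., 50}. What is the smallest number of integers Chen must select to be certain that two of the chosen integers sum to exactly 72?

20

A set avoiding the sum 72 can contain at most one of each pair {x, 72−x}, plus the 5 elements whose complement lies outside the range or equal to its own complement.
The integers 18, …, 36 (19 of them) are such a set: any two sum to at least 18+19 = 37 and at most 35+36 = 71 < 72.
By pigeonhole, any 20th integer completes one of the 14 pairs, so 20 choices force a sum of 72.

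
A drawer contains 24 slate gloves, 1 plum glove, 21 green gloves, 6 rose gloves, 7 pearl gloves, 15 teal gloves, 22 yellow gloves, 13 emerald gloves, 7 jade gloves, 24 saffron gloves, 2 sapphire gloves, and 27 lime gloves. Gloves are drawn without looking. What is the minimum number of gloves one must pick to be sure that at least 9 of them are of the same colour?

80

An adversary could hand out at most 8 gloves per colour (5 colours run out sooner): 8 + 1 + 8 + 6 + 7 + 8 + 8 + 8 + 7 + 8 + 2 + 8 = 79 gloves and still no colour has 9.
By the pigeonhole principle, one more glove lands in a colour already at 8, so 80 draws are enough and 79 are not.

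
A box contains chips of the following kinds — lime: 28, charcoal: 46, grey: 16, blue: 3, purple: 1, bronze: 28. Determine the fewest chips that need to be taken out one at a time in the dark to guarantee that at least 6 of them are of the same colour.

Put each drawn chip into a box by colour. The largest draw with every box below 6 takes min(count, 5) from each colour; colours with fewer than 5 contribute all they have.
Σ min(cᵢ, 5) = 5 + 5 + 5 + 3 + 1 + 5 = 24.
Draw number 24 + 1 = 25 must push one box to 6.

25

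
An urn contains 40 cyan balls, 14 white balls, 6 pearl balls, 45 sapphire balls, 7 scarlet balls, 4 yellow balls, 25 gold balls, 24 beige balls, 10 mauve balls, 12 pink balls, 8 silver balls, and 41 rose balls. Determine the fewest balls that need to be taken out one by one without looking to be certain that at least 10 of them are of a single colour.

98

The 12 colours are the holes; the balls drawn are the pigeons.
To avoid 10 of any one colour, the worst case takes at most 9 of each colour, or every ball of a colour that has fewer than 9.
That gives 9 + 9 + 6 + 9 + 7 + 4 + 9 + 9 + 9 + 9 + 8 + 9 = 97 balls with no colour reaching 10.
The next ball forces some colour to 10, so 97 + 1 = 98.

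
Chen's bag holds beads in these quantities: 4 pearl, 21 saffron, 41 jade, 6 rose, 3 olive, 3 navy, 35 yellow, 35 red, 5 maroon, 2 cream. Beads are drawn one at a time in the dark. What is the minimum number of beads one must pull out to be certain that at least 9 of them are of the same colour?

56

By pigeonhole, put each drawn bead into a box by colour. The largest draw with every box below 9 takes min(count, 8) from each colour; colours with fewer than 8 contribute all they have.
Σ min(cᵢ, 8) = 4 + 8 + 8 + 6 + 3 + 3 + 8 + 8 + 5 + 2 = 55.
Draw number 55 + 1 = 56 must push one box to 9.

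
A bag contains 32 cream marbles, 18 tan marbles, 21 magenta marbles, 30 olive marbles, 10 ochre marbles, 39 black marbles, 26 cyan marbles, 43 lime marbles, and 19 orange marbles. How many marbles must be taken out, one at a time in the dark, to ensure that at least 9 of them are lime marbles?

In the worst case for collecting lime marbles, every non-lime marble comes out first.
There are 32 + 18 + 21 + 30 + 10 + 39 + 26 + 19 = 195 non-lime marbles altogether.
After those, each further marble must be lime, so 195 + 9 = 204 draws guarantee 9 lime marbles.

204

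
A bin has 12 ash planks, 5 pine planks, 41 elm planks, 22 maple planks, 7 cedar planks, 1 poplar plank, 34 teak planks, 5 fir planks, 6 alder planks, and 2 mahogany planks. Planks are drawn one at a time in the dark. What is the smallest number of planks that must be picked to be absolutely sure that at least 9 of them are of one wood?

The 10 woods are the holes; the planks drawn are the pigeons.
To avoid 9 of any one wood, the worst case takes at most 8 of each wood, or every plank of a wood that has fewer than 8.
That gives 8 + 5 + 8 + 8 + 7 + 1 + 8 + 5 + 6 + 2 = 58 planks with no wood reaching 9.
The next plank forces some wood to 9, so 58 + 1 = 59.

59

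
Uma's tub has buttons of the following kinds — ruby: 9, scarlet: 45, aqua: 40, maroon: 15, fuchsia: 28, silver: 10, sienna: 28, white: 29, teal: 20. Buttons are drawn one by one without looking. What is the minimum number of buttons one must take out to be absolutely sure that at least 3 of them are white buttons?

198

In the worst case for collecting white buttons, every non-white button comes out first.
There are 9 + 45 + 40 + 15 + 28 + 10 + 28 + 20 = 195 non-white buttons altogether.
After those, each further button must be white, so 195 + 3 = 198 draws guarantee 3 white buttons.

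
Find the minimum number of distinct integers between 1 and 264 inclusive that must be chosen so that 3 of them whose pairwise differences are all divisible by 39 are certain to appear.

79

Integers whose pairwise differences are multiples of 39 are exactly those sharing a remainder mod 39. By pigeonhole, the 39 residue classes mod 39 are the pigeonholes.
With 78 integers one could put 2 in each residue class and have no class reach 3.
The 79th integer pushes some class to 3, so 39·2 + 1 = 79.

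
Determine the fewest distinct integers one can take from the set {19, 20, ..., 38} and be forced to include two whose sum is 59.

A set avoiding the sum 59 can contain at most one of each pair {x, 59−x}, plus the 2 elements whose complement lies outside the range.
The integers 19, …, 29 (11 of them) are such a set: any two sum to at least 19+20 = 39 and at most 28+29 = 57 < 59.
Pigeonhole: any 12th integer completes one of the 9 pairs, so 12 choices force a sum of 59.

12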